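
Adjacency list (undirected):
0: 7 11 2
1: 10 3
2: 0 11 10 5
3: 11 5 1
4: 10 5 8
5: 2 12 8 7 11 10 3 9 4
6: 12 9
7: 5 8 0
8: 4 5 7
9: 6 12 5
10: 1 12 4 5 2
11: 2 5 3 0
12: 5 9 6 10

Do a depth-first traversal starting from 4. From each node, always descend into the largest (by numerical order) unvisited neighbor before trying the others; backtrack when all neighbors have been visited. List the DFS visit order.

4 → 10 → 12 → 9 → 6 → 5 → 11 → 3 → 1 → 2 → 0 → 7 → 8

Visit 4
4 → 10
10 → 12
12 → 9
9 → 6
9 → 5
5 → 11
11 → 3
3 → 1
11 → 2
2 → 0
0 → 7
7 → 8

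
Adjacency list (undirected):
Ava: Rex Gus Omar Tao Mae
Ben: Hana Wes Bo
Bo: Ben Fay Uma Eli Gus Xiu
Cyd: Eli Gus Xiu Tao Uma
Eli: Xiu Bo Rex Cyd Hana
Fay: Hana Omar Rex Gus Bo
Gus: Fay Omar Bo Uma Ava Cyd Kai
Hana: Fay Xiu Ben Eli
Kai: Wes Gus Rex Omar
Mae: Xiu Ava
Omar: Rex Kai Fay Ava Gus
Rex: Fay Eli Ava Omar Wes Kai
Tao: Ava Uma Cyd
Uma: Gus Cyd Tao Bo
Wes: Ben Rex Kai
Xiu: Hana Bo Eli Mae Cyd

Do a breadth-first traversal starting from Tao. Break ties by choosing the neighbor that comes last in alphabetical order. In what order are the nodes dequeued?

Visit Tao; enqueue Uma, Cyd, Ava → queue [Uma, Cyd, Ava]
Visit Uma; enqueue Gus, Bo → queue [Cyd, Ava, Gus, Bo]
Visit Cyd; enqueue Xiu, Eli → queue [Ava, Gus, Bo, Xiu, Eli]
Visit Ava; enqueue Rex, Omar, Mae → queue [Gus, Bo, Xiu, Eli, Rex, Omar, Mae]
Visit Gus; enqueue Kai, Fay → queue [Bo, Xiu, Eli, Rex, Omar, Mae, Kai, Fay]
Visit Bo; enqueue Ben → queue [Xiu, Eli, Rex, Omar, Mae, Kai, Fay, Ben]
Visit Xiu; enqueue Hana → queue [Eli, Rex, Omar, Mae, Kai, Fay, Ben, Hana]
Visit Eli → queue [Rex, Omar, Mae, Kai, Fay, Ben, Hana]
Visit Rex; enqueue Wes → queue [Omar, Mae, Kai, Fay, Ben, Hana, Wes]
Visit Omar → queue [Mae, Kai, Fay, Ben, Hana, Wes]
Visit Mae → queue [Kai, Fay, Ben, Hana, Wes]
Visit Kai → queue [Fay, Ben, Hana, Wes]
Visit Fay → queue [Ben, Hana, Wes]
Visit Ben → queue [Hana, Wes]
Visit Hana → queue [Wes]
Visit Wes → queue []

Tao → Uma → Cyd → Ava → Gus → Bo → Xiu → Eli → Rex → Omar → Mae → Kai → Fay → Ben → Hana → Wes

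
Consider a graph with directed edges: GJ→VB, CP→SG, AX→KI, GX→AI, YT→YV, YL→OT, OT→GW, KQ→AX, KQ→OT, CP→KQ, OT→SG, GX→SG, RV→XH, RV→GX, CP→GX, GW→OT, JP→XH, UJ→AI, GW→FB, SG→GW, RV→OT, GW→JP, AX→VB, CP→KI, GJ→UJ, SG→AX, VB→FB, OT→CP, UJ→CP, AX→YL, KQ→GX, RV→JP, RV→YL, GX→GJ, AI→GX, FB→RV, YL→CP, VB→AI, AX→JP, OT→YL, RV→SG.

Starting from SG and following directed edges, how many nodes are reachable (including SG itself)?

17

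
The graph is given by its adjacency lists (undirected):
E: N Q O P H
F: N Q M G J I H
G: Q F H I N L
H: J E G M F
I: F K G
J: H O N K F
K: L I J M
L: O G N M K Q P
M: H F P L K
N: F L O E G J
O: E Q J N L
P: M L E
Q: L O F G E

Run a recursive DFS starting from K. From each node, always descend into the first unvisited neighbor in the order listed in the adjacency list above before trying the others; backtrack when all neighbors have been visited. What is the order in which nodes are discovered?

Visit K
K → L
L → O
O → E
E → N
N → F
F → Q
Q → G
G → H
H → J
H → M
M → P
G → I

K → L → O → E → N → F → Q → G → H → J → M → P → I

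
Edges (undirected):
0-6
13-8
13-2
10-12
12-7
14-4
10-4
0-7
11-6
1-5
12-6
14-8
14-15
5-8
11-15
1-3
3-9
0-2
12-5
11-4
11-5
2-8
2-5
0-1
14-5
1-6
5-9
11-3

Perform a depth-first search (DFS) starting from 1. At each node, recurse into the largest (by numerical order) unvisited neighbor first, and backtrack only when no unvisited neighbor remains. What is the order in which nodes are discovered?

Visit 1
1 → 6
6 → 12
12 → 10
10 → 4
4 → 14
14 → 15
15 → 11
11 → 5
5 → 9
9 → 3
5 → 8
8 → 13
13 → 2
2 → 0
0 → 7

1 -> 6 -> 12 -> 10 -> 4 -> 14 -> 15 -> 11 -> 5 -> 9 -> 3 -> 8 -> 13 -> 2 -> 0 -> 7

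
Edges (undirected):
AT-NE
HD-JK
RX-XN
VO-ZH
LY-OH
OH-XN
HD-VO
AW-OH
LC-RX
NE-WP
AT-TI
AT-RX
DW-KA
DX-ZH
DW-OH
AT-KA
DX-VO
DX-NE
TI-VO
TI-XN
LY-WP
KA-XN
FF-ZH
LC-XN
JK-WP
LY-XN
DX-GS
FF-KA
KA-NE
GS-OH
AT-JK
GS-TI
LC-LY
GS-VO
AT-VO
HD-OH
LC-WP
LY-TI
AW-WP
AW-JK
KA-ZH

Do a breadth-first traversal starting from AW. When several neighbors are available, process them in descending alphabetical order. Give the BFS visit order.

AW WP OH JK NE LY LC XN HD GS DW AT KA DX TI RX VO ZH FF

Visit AW; enqueue WP, OH, JK → queue [WP, OH, JK]
Visit WP; enqueue NE, LY, LC → queue [OH, JK, NE, LY, LC]
Visit OH; enqueue XN, HD, GS, DW → queue [JK, NE, LY, LC, XN, HD, GS, DW]
Visit JK; enqueue AT → queue [NE, LY, LC, XN, HD, GS, DW, AT]
Visit NE; enqueue KA, DX → queue [LY, LC, XN, HD, GS, DW, AT, KA, DX]
Visit LY; enqueue TI → queue [LC, XN, HD, GS, DW, AT, KA, DX, TI]
Visit LC; enqueue RX → queue [XN, HD, GS, DW, AT, KA, DX, TI, RX]
Visit XN → queue [HD, GS, DW, AT, KA, DX, TI, RX]
Visit HD; enqueue VO → queue [GS, DW, AT, KA, DX, TI, RX, VO]
Visit GS → queue [DW, AT, KA, DX, TI, RX, VO]
Visit DW → queue [AT, KA, DX, TI, RX, VO]
Visit AT → queue [KA, DX, TI, RX, VO]
Visit KA; enqueue ZH, FF → queue [DX, TI, RX, VO, ZH, FF]
Visit DX → queue [TI, RX, VO, ZH, FF]
Visit TI → queue [RX, VO, ZH, FF]
Visit RX → queue [VO, ZH, FF]
Visit VO → queue [ZH, FF]
Visit ZH → queue [FF]
Visit FF → queue []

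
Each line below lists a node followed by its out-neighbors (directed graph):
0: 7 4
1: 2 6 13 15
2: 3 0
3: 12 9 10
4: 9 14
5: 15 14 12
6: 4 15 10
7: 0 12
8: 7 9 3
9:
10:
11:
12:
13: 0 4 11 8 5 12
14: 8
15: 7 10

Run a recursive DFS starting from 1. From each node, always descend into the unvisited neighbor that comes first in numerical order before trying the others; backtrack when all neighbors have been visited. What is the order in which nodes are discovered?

1 → 2 → 0 → 4 → 9 → 14 → 8 → 3 → 10 → 12 → 7 → 6 → 15 → 13 → 5 → 11

Visit 1
1 → 2
2 → 0
0 → 4
4 → 9
4 → 14
14 → 8
8 → 3
3 → 10
3 → 12
8 → 7
1 → 6
6 → 15
1 → 13
13 → 5
13 → 11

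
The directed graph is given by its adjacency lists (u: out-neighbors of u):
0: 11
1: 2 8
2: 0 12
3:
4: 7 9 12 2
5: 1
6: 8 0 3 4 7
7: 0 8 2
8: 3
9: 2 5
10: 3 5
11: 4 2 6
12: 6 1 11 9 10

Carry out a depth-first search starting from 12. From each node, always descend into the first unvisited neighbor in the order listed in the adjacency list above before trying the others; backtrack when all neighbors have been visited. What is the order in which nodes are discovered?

12 6 8 3 0 11 4 7 2 9 5 1 10

Visit 12
12 → 6
6 → 8
8 → 3
6 → 0
0 → 11
11 → 4
4 → 7
7 → 2
4 → 9
9 → 5
5 → 1
12 → 10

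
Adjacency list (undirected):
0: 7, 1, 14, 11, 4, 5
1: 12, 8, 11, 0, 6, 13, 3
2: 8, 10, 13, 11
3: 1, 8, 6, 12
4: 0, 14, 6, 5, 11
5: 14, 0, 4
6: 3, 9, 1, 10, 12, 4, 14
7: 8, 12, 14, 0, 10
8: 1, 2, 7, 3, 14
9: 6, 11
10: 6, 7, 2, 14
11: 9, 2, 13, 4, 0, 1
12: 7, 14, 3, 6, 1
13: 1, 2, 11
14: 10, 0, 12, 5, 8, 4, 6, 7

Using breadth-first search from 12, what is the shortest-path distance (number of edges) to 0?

Level 0: 12
Level 1: 1, 3, 6, 7, 14
Level 2: 0, 4, 5, 8, 9, 10, 11, 13
Level 3: 2
0 first appears at level 2.

2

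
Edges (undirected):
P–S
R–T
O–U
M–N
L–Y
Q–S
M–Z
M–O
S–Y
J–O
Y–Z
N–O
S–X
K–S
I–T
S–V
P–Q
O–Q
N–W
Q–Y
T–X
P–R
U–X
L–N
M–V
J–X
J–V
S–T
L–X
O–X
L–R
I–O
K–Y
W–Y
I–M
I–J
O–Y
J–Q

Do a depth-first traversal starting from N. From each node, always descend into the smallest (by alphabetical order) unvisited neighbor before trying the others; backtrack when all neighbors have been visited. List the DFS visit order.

N, L, R, P, Q, J, I, M, O, U, X, S, K, Y, W, Z, T, V

Visit N
N → L
L → R
R → P
P → Q
Q → J
J → I
I → M
M → O
O → U
U → X
X → S
S → K
K → Y
Y → W
Y → Z
S → T
S → V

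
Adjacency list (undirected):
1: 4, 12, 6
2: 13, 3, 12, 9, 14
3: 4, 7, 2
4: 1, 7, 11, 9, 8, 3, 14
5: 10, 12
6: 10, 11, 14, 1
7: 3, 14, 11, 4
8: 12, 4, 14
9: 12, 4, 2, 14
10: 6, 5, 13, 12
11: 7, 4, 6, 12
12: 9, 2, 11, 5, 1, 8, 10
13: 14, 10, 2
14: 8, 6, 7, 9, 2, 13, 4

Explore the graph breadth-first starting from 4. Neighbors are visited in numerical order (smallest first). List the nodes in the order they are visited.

4 → 1 → 3 → 7 → 8 → 9 → 11 → 14 → 6 → 12 → 2 → 13 → 10 → 5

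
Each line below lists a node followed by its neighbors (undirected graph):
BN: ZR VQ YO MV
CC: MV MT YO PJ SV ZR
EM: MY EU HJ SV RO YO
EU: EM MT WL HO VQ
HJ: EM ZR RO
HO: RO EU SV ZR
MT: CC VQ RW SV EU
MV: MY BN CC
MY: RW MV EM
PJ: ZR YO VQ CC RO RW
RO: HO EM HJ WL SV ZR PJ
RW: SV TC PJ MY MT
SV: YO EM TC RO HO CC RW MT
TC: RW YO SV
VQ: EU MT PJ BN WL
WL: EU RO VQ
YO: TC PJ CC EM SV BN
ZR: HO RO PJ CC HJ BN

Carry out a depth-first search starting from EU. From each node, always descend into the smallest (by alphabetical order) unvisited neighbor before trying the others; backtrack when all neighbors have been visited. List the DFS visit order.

Visit EU
EU → EM
EM → HJ
HJ → RO
RO → HO
HO → SV
SV → CC
CC → MT
MT → RW
RW → MY
MY → MV
MV → BN
BN → VQ
VQ → PJ
PJ → YO
YO → TC
PJ → ZR
VQ → WL

EU -> EM -> HJ -> RO -> HO -> SV -> CC -> MT -> RW -> MY -> MV -> BN -> VQ -> PJ -> YO -> TC -> ZR -> WL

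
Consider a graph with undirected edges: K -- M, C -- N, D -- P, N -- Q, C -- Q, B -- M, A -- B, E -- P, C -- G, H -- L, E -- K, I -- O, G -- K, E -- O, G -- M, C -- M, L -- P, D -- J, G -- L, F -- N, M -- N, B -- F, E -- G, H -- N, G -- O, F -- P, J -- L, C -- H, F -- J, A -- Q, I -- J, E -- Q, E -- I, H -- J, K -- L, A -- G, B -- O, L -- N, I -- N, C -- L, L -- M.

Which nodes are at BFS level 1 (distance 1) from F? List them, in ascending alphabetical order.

Level 0: F
Level 1: B, J, N, P
Level 2: A, C, D, E, H, I, L, M, O, Q
Level 3: G, K

B, J, N, P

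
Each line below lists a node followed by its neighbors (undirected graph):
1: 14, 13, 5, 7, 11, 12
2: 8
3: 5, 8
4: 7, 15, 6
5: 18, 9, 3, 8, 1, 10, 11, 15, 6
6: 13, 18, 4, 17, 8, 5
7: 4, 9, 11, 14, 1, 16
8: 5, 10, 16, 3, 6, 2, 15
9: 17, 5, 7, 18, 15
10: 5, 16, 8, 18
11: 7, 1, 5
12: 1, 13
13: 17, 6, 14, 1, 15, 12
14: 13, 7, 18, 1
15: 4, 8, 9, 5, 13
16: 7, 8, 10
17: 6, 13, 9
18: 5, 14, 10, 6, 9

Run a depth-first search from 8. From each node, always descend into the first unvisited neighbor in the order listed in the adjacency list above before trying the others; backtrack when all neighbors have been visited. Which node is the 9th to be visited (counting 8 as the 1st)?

7

Visit 8
8 → 5
5 → 18
18 → 14
14 → 13
13 → 17
17 → 6
6 → 4
4 → 7
7 → 9
9 → 15
7 → 11
11 → 1
1 → 12
7 → 16
16 → 10
5 → 3
8 → 2

Visit order: 8, 5, 18, 14, 13, 17, 6, 4, 7, 9, 15, 11, 1, 12, 16, 10, 3, 2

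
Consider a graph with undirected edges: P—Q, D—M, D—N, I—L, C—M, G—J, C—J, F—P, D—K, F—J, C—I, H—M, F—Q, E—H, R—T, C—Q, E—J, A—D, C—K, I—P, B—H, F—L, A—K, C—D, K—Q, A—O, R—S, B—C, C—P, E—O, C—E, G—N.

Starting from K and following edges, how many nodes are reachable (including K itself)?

BFS from K visits: K, A, C, D, Q, O, B, E, I, J, M, P, N, F, H, L, G
Reachable nodes: 17 of 20 total.

17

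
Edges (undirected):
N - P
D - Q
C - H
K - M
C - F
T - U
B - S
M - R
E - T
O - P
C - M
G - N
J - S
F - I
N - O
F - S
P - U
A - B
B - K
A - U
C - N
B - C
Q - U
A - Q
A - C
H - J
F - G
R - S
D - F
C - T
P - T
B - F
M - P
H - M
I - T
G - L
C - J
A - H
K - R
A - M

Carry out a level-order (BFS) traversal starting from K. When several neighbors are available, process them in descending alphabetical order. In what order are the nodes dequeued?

K, R, M, B, S, P, H, C, A, F, J, U, T, O, N, Q, I, G, D, E, L

Visit K; enqueue R, M, B → queue [R, M, B]
Visit R; enqueue S → queue [M, B, S]
Visit M; enqueue P, H, C, A → queue [B, S, P, H, C, A]
Visit B; enqueue F → queue [S, P, H, C, A, F]
Visit S; enqueue J → queue [P, H, C, A, F, J]
Visit P; enqueue U, T, O, N → queue [H, C, A, F, J, U, T, O, N]
Visit H → queue [C, A, F, J, U, T, O, N]
Visit C → queue [A, F, J, U, T, O, N]
Visit A; enqueue Q → queue [F, J, U, T, O, N, Q]
Visit F; enqueue I, G, D → queue [J, U, T, O, N, Q, I, G, D]
Visit J → queue [U, T, O, N, Q, I, G, D]
Visit U → queue [T, O, N, Q, I, G, D]
Visit T; enqueue E → queue [O, N, Q, I, G, D, E]
Visit O → queue [N, Q, I, G, D, E]
Visit N → queue [Q, I, G, D, E]
Visit Q → queue [I, G, D, E]
Visit I → queue [G, D, E]
Visit G; enqueue L → queue [D, E, L]
Visit D → queue [E, L]
Visit E → queue [L]
Visit L → queue []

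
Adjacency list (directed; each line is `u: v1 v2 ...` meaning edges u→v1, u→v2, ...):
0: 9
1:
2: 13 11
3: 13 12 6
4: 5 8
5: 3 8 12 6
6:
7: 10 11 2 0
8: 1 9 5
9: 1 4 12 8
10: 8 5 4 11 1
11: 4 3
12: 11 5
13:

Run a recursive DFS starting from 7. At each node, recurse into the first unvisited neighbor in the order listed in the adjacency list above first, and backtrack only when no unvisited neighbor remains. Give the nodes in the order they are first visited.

Visit 7
7 → 10
10 → 8
8 → 1
8 → 9
9 → 4
4 → 5
5 → 3
3 → 13
3 → 12
12 → 11
3 → 6
7 → 2
7 → 0

7 → 10 → 8 → 1 → 9 → 4 → 5 → 3 → 13 → 12 → 11 → 6 → 2 → 0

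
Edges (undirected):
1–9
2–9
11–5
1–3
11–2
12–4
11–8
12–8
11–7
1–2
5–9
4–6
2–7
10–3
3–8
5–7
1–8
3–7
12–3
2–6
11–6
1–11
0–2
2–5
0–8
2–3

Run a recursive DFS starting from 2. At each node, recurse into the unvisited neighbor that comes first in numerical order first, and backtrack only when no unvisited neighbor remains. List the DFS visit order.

Visit 2
2 → 0
0 → 8
8 → 1
1 → 3
3 → 7
7 → 5
5 → 9
5 → 11
11 → 6
6 → 4
4 → 12
3 → 10

2 -> 0 -> 8 -> 1 -> 3 -> 7 -> 5 -> 9 -> 11 -> 6 -> 4 -> 12 -> 10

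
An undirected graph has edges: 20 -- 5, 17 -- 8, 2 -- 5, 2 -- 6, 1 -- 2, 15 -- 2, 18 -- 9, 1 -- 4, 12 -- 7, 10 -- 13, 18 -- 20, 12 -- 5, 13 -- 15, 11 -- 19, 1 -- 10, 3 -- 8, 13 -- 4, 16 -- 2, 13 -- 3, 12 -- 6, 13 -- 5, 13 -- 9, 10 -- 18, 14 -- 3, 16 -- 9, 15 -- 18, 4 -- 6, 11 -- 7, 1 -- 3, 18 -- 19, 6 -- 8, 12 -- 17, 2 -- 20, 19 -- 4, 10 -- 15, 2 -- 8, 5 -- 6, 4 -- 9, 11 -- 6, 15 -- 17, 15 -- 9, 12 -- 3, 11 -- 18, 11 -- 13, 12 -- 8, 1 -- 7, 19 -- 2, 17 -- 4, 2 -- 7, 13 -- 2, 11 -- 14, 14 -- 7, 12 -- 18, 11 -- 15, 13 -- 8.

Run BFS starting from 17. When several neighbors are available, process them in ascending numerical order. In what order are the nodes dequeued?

Visit 17; enqueue 4, 8, 12, 15 → queue [4, 8, 12, 15]
Visit 4; enqueue 1, 6, 9, 13, 19 → queue [8, 12, 15, 1, 6, 9, 13, 19]
Visit 8; enqueue 2, 3 → queue [12, 15, 1, 6, 9, 13, 19, 2, 3]
Visit 12; enqueue 5, 7, 18 → queue [15, 1, 6, 9, 13, 19, 2, 3, 5, 7, 18]
Visit 15; enqueue 10, 11 → queue [1, 6, 9, 13, 19, 2, 3, 5, 7, 18, 10, 11]
Visit 1 → queue [6, 9, 13, 19, 2, 3, 5, 7, 18, 10, 11]
Visit 6 → queue [9, 13, 19, 2, 3, 5, 7, 18, 10, 11]
Visit 9; enqueue 16 → queue [13, 19, 2, 3, 5, 7, 18, 10, 11, 16]
Visit 13 → queue [19, 2, 3, 5, 7, 18, 10, 11, 16]
Visit 19 → queue [2, 3, 5, 7, 18, 10, 11, 16]
Visit 2; enqueue 20 → queue [3, 5, 7, 18, 10, 11, 16, 20]
Visit 3; enqueue 14 → queue [5, 7, 18, 10, 11, 16, 20, 14]
Visit 5 → queue [7, 18, 10, 11, 16, 20, 14]
Visit 7 → queue [18, 10, 11, 16, 20, 14]
Visit 18 → queue [10, 11, 16, 20, 14]
Visit 10 → queue [11, 16, 20, 14]
Visit 11 → queue [16, 20, 14]
Visit 16 → queue [20, 14]
Visit 20 → queue [14]
Visit 14 → queue []

17 -> 4 -> 8 -> 12 -> 15 -> 1 -> 6 -> 9 -> 13 -> 19 -> 2 -> 3 -> 5 -> 7 -> 18 -> 10 -> 11 -> 16 -> 20 -> 14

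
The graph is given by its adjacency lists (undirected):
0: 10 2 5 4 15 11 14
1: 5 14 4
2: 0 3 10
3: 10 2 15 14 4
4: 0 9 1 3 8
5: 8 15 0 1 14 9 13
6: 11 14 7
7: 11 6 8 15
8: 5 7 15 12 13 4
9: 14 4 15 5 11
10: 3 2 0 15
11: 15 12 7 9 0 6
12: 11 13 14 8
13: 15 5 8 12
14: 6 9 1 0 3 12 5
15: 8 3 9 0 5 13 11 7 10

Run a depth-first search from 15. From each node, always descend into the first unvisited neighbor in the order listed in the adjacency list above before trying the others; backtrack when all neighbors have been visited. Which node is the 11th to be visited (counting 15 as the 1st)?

12

Visit 15
15 → 8
8 → 5
5 → 0
0 → 10
10 → 3
3 → 2
3 → 14
14 → 6
6 → 11
11 → 12
12 → 13
11 → 7
11 → 9
9 → 4
4 → 1

Visit order: 15, 8, 5, 0, 10, 3, 2, 14, 6, 11, 12, 13, 7, 9, 4, 1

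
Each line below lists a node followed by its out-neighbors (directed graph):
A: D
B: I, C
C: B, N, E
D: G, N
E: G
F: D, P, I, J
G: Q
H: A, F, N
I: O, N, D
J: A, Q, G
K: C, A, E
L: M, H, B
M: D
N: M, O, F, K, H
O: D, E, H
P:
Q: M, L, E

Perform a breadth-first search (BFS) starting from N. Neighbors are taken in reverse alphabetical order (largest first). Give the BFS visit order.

N, O, M, K, H, F, E, D, C, A, P, J, I, G, B, Q, L

Visit N; enqueue O, M, K, H, F → queue [O, M, K, H, F]
Visit O; enqueue E, D → queue [M, K, H, F, E, D]
Visit M → queue [K, H, F, E, D]
Visit K; enqueue C, A → queue [H, F, E, D, C, A]
Visit H → queue [F, E, D, C, A]
Visit F; enqueue P, J, I → queue [E, D, C, A, P, J, I]
Visit E; enqueue G → queue [D, C, A, P, J, I, G]
Visit D → queue [C, A, P, J, I, G]
Visit C; enqueue B → queue [A, P, J, I, G, B]
Visit A → queue [P, J, I, G, B]
Visit P → queue [J, I, G, B]
Visit J; enqueue Q → queue [I, G, B, Q]
Visit I → queue [G, B, Q]
Visit G → queue [B, Q]
Visit B → queue [Q]
Visit Q; enqueue L → queue [L]
Visit L → queue []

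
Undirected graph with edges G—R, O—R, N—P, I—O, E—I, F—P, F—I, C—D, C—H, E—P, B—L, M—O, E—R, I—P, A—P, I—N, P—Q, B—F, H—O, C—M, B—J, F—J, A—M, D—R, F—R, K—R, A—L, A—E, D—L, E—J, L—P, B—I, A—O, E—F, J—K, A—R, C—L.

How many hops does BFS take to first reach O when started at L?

2

Level 0: L
Level 1: A, B, C, D, P
Level 2: E, F, H, I, J, M, N, O, Q, R
Level 3: G, K
O first appears at level 2.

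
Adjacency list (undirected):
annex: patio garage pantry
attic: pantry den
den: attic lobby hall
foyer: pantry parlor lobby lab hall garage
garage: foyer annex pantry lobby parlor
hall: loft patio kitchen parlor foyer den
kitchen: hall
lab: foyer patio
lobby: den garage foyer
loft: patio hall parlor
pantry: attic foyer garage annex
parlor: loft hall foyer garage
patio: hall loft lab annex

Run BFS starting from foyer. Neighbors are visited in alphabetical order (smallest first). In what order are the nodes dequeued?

Visit foyer; enqueue garage, hall, lab, lobby, pantry, parlor → queue [garage, hall, lab, lobby, pantry, parlor]
Visit garage; enqueue annex → queue [hall, lab, lobby, pantry, parlor, annex]
Visit hall; enqueue den, kitchen, loft, patio → queue [lab, lobby, pantry, parlor, annex, den, kitchen, loft, patio]
Visit lab → queue [lobby, pantry, parlor, annex, den, kitchen, loft, patio]
Visit lobby → queue [pantry, parlor, annex, den, kitchen, loft, patio]
Visit pantry; enqueue attic → queue [parlor, annex, den, kitchen, loft, patio, attic]
Visit parlor → queue [annex, den, kitchen, loft, patio, attic]
Visit annex → queue [den, kitchen, loft, patio, attic]
Visit den → queue [kitchen, loft, patio, attic]
Visit kitchen → queue [loft, patio, attic]
Visit loft → queue [patio, attic]
Visit patio → queue [attic]
Visit attic → queue []

foyer -> garage -> hall -> lab -> lobby -> pantry -> parlor -> annex -> den -> kitchen -> loft -> patio -> attic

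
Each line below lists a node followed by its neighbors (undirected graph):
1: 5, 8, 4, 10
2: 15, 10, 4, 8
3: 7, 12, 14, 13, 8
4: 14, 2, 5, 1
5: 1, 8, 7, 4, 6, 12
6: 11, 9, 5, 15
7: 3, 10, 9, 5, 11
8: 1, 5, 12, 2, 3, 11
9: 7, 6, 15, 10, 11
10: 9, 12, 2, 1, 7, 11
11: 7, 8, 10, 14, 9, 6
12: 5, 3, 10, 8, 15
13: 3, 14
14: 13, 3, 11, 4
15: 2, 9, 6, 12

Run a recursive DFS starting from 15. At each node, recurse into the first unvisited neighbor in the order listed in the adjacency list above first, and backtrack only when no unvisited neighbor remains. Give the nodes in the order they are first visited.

Visit 15
15 → 2
2 → 10
10 → 9
9 → 7
7 → 3
3 → 12
12 → 5
5 → 1
1 → 8
8 → 11
11 → 14
14 → 13
14 → 4
11 → 6

15 → 2 → 10 → 9 → 7 → 3 → 12 → 5 → 1 → 8 → 11 → 14 → 13 → 4 → 6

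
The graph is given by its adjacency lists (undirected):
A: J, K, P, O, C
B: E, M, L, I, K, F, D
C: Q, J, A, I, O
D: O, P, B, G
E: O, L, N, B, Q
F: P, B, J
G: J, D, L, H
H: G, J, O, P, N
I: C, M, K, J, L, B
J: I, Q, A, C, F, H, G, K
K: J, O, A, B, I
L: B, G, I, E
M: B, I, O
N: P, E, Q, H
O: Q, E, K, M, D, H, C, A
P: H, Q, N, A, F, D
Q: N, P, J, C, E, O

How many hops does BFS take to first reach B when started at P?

2

Level 0: P
Level 1: A, D, F, H, N, Q
Level 2: B, C, E, G, J, K, O
Level 3: I, L, M
B first appears at level 2.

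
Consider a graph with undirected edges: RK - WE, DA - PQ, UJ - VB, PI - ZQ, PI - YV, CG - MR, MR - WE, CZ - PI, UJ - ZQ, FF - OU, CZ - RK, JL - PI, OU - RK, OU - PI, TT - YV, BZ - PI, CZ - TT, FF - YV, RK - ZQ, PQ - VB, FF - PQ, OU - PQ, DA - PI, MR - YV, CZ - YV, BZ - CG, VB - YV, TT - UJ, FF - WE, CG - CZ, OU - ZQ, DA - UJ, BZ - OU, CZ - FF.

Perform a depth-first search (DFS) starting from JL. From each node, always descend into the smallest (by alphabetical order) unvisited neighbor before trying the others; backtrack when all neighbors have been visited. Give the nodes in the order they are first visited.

JL -> PI -> BZ -> CG -> CZ -> FF -> OU -> PQ -> DA -> UJ -> TT -> YV -> MR -> WE -> RK -> ZQ -> VB

Visit JL
JL → PI
PI → BZ
BZ → CG
CG → CZ
CZ → FF
FF → OU
OU → PQ
PQ → DA
DA → UJ
UJ → TT
TT → YV
YV → MR
MR → WE
WE → RK
RK → ZQ
YV → VB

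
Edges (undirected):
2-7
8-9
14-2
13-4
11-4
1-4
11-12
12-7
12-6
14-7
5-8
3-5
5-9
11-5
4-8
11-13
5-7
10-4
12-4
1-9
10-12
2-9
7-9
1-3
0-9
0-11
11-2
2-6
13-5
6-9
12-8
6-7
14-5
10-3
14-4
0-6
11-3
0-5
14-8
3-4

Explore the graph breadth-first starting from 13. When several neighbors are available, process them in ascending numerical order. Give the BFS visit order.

13, 4, 5, 11, 1, 3, 8, 10, 12, 14, 0, 7, 9, 2, 6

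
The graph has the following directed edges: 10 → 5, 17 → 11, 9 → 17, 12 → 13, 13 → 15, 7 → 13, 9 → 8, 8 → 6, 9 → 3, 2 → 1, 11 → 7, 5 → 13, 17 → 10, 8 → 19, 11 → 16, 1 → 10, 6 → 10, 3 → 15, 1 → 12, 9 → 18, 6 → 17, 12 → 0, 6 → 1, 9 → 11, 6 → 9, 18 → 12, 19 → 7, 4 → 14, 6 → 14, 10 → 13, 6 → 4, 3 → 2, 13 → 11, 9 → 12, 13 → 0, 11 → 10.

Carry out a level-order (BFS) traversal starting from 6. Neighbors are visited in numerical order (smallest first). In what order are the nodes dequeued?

Visit 6; enqueue 1, 4, 9, 10, 14, 17 → queue [1, 4, 9, 10, 14, 17]
Visit 1; enqueue 12 → queue [4, 9, 10, 14, 17, 12]
Visit 4 → queue [9, 10, 14, 17, 12]
Visit 9; enqueue 3, 8, 11, 18 → queue [10, 14, 17, 12, 3, 8, 11, 18]
Visit 10; enqueue 5, 13 → queue [14, 17, 12, 3, 8, 11, 18, 5, 13]
Visit 14 → queue [17, 12, 3, 8, 11, 18, 5, 13]
Visit 17 → queue [12, 3, 8, 11, 18, 5, 13]
Visit 12; enqueue 0 → queue [3, 8, 11, 18, 5, 13, 0]
Visit 3; enqueue 2, 15 → queue [8, 11, 18, 5, 13, 0, 2, 15]
Visit 8; enqueue 19 → queue [11, 18, 5, 13, 0, 2, 15, 19]
Visit 11; enqueue 7, 16 → queue [18, 5, 13, 0, 2, 15, 19, 7, 16]
Visit 18 → queue [5, 13, 0, 2, 15, 19, 7, 16]
Visit 5 → queue [13, 0, 2, 15, 19, 7, 16]
Visit 13 → queue [0, 2, 15, 19, 7, 16]
Visit 0 → queue [2, 15, 19, 7, 16]
Visit 2 → queue [15, 19, 7, 16]
Visit 15 → queue [19, 7, 16]
Visit 19 → queue [7, 16]
Visit 7 → queue [16]
Visit 16 → queue []

6 -> 1 -> 4 -> 9 -> 10 -> 14 -> 17 -> 12 -> 3 -> 8 -> 11 -> 18 -> 5 -> 13 -> 0 -> 2 -> 15 -> 19 -> 7 -> 16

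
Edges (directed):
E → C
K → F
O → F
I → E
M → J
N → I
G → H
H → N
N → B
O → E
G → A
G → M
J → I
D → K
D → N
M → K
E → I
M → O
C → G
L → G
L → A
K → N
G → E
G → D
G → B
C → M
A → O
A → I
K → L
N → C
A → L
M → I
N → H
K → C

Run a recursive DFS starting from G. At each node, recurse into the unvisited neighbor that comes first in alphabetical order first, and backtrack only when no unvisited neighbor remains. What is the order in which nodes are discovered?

Visit G
G → A
A → I
I → E
E → C
C → M
M → J
M → K
K → F
K → L
K → N
N → B
N → H
M → O
G → D

G, A, I, E, C, M, J, K, F, L, N, B, H, O, D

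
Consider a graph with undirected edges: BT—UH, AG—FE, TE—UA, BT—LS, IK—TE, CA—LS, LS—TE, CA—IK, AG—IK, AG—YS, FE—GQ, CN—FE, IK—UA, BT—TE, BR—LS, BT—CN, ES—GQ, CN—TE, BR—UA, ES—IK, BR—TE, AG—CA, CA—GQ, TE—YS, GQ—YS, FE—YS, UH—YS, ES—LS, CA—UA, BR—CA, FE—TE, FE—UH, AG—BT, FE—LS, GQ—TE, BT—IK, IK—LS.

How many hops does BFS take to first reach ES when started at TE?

Level 0: TE
Level 1: BR, BT, CN, FE, GQ, IK, LS, UA, YS
Level 2: AG, CA, ES, UH
ES first appears at level 2.

2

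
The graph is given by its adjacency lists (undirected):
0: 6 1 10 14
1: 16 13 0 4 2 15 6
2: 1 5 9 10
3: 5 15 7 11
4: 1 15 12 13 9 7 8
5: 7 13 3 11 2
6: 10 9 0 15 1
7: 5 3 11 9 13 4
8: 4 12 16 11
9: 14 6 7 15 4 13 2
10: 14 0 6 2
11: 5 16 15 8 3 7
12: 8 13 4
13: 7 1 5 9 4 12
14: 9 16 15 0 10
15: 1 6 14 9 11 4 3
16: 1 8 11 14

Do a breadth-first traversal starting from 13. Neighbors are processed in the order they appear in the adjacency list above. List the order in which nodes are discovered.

13 → 7 → 1 → 5 → 9 → 4 → 12 → 3 → 11 → 16 → 0 → 2 → 15 → 6 → 14 → 8 → 10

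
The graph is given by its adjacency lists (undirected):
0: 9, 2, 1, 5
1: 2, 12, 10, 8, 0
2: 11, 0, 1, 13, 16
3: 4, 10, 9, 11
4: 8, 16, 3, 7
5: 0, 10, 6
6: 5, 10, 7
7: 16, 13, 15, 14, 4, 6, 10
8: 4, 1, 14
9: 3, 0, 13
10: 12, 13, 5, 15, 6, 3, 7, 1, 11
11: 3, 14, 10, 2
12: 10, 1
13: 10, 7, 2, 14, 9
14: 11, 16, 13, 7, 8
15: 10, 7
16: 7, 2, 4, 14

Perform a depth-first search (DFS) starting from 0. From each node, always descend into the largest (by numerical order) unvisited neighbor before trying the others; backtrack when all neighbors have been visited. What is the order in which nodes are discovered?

Visit 0
0 → 9
9 → 13
13 → 14
14 → 16
16 → 7
7 → 15
15 → 10
10 → 12
12 → 1
1 → 8
8 → 4
4 → 3
3 → 11
11 → 2
10 → 6
6 → 5

0, 9, 13, 14, 16, 7, 15, 10, 12, 1, 8, 4, 3, 11, 2, 6, 5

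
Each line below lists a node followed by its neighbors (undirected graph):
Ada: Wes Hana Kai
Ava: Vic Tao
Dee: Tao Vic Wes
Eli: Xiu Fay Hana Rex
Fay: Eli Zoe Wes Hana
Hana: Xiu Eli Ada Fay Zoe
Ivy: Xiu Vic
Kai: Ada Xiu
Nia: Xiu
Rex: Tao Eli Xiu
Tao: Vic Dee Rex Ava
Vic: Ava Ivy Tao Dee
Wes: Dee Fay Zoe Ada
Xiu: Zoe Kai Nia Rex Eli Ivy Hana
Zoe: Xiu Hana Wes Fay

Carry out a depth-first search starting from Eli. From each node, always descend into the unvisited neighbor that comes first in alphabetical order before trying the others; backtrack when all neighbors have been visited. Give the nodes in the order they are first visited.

Eli Fay Hana Ada Kai Xiu Ivy Vic Ava Tao Dee Wes Zoe Rex Nia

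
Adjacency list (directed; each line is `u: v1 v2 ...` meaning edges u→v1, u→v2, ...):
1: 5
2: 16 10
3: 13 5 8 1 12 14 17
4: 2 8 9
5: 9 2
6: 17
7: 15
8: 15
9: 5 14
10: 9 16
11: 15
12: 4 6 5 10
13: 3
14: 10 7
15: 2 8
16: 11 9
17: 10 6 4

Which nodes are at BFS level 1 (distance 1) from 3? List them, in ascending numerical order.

1, 5, 8, 12, 13, 14, 17

Level 0: 3
Level 1: 1, 5, 8, 12, 13, 14, 17
Level 2: 2, 4, 6, 7, 9, 10, 15
Level 3: 16
Level 4: 11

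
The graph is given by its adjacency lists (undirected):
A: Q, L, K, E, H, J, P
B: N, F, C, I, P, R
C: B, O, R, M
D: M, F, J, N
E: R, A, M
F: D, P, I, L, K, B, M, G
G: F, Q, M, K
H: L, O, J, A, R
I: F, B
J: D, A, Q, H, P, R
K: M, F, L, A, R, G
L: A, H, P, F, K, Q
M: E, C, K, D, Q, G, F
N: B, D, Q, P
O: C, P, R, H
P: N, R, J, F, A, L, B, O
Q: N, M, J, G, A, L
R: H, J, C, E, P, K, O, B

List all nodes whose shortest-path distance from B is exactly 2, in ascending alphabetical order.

A, D, E, G, H, J, K, L, M, O, Q

Level 0: B
Level 1: C, F, I, N, P, R
Level 2: A, D, E, G, H, J, K, L, M, O, Q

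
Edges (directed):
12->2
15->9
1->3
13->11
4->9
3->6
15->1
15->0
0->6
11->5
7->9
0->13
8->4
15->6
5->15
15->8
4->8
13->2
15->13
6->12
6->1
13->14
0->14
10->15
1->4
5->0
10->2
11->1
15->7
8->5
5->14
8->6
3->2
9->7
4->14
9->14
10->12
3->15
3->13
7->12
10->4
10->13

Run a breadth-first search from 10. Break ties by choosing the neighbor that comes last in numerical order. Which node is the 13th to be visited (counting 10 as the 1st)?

14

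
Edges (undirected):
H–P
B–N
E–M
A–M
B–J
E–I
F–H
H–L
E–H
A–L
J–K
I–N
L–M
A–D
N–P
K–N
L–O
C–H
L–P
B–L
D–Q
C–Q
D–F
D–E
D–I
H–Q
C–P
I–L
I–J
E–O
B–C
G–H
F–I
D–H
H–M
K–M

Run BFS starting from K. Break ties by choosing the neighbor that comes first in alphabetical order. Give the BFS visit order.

K, J, M, N, B, I, A, E, H, L, P, C, D, F, O, G, Q

Visit K; enqueue J, M, N → queue [J, M, N]
Visit J; enqueue B, I → queue [M, N, B, I]
Visit M; enqueue A, E, H, L → queue [N, B, I, A, E, H, L]
Visit N; enqueue P → queue [B, I, A, E, H, L, P]
Visit B; enqueue C → queue [I, A, E, H, L, P, C]
Visit I; enqueue D, F → queue [A, E, H, L, P, C, D, F]
Visit A → queue [E, H, L, P, C, D, F]
Visit E; enqueue O → queue [H, L, P, C, D, F, O]
Visit H; enqueue G, Q → queue [L, P, C, D, F, O, G, Q]
Visit L → queue [P, C, D, F, O, G, Q]
Visit P → queue [C, D, F, O, G, Q]
Visit C → queue [D, F, O, G, Q]
Visit D → queue [F, O, G, Q]
Visit F → queue [O, G, Q]
Visit O → queue [G, Q]
Visit G → queue [Q]
Visit Q → queue []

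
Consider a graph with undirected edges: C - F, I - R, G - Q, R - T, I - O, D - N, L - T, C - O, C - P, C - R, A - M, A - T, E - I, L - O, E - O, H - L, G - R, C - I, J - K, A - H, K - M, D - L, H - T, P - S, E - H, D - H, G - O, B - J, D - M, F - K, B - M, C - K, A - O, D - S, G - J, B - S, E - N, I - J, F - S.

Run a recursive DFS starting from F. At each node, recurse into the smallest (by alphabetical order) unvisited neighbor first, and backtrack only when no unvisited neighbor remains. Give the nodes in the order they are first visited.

F -> C -> I -> E -> H -> A -> M -> B -> J -> G -> O -> L -> D -> N -> S -> P -> T -> R -> Q -> K

Visit F
F → C
C → I
I → E
E → H
H → A
A → M
M → B
B → J
J → G
G → O
O → L
L → D
D → N
D → S
S → P
L → T
T → R
G → Q
J → K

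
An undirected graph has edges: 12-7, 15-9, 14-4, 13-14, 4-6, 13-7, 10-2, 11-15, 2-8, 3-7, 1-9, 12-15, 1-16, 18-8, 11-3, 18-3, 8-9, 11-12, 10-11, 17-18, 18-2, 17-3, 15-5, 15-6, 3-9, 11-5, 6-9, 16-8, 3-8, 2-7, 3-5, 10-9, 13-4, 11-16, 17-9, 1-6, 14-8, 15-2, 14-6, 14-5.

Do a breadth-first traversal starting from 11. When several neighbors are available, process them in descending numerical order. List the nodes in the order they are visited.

11 16 15 12 10 5 3 8 1 9 6 2 7 14 18 17 4 13

Visit 11; enqueue 16, 15, 12, 10, 5, 3 → queue [16, 15, 12, 10, 5, 3]
Visit 16; enqueue 8, 1 → queue [15, 12, 10, 5, 3, 8, 1]
Visit 15; enqueue 9, 6, 2 → queue [12, 10, 5, 3, 8, 1, 9, 6, 2]
Visit 12; enqueue 7 → queue [10, 5, 3, 8, 1, 9, 6, 2, 7]
Visit 10 → queue [5, 3, 8, 1, 9, 6, 2, 7]
Visit 5; enqueue 14 → queue [3, 8, 1, 9, 6, 2, 7, 14]
Visit 3; enqueue 18, 17 → queue [8, 1, 9, 6, 2, 7, 14, 18, 17]
Visit 8 → queue [1, 9, 6, 2, 7, 14, 18, 17]
Visit 1 → queue [9, 6, 2, 7, 14, 18, 17]
Visit 9 → queue [6, 2, 7, 14, 18, 17]
Visit 6; enqueue 4 → queue [2, 7, 14, 18, 17, 4]
Visit 2 → queue [7, 14, 18, 17, 4]
Visit 7; enqueue 13 → queue [14, 18, 17, 4, 13]
Visit 14 → queue [18, 17, 4, 13]
Visit 18 → queue [17, 4, 13]
Visit 17 → queue [4, 13]
Visit 4 → queue [13]
Visit 13 → queue []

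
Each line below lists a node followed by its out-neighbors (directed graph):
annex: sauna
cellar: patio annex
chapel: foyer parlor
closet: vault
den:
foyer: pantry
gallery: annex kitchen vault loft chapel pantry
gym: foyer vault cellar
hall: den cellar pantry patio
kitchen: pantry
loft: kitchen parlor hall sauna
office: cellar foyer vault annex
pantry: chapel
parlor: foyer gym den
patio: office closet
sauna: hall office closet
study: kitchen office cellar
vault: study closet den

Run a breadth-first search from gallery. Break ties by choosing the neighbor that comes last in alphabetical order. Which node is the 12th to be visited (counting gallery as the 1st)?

parlor

Visit gallery; enqueue vault, pantry, loft, kitchen, chapel, annex → queue [vault, pantry, loft, kitchen, chapel, annex]
Visit vault; enqueue study, den, closet → queue [pantry, loft, kitchen, chapel, annex, study, den, closet]
Visit pantry → queue [loft, kitchen, chapel, annex, study, den, closet]
Visit loft; enqueue sauna, parlor, hall → queue [kitchen, chapel, annex, study, den, closet, sauna, parlor, hall]
Visit kitchen → queue [chapel, annex, study, den, closet, sauna, parlor, hall]
Visit chapel; enqueue foyer → queue [annex, study, den, closet, sauna, parlor, hall, foyer]
Visit annex → queue [study, den, closet, sauna, parlor, hall, foyer]
Visit study; enqueue office, cellar → queue [den, closet, sauna, parlor, hall, foyer, office, cellar]
Visit den → queue [closet, sauna, parlor, hall, foyer, office, cellar]
Visit closet → queue [sauna, parlor, hall, foyer, office, cellar]
Visit sauna → queue [parlor, hall, foyer, office, cellar]
Visit parlor; enqueue gym → queue [hall, foyer, office, cellar, gym]
Visit hall; enqueue patio → queue [foyer, office, cellar, gym, patio]
Visit foyer → queue [office, cellar, gym, patio]
Visit office → queue [cellar, gym, patio]
Visit cellar → queue [gym, patio]
Visit gym → queue [patio]
Visit patio → queue []

Visit order: gallery, vault, pantry, loft, kitchen, chapel, annex, study, den, closet, sauna, parlor, hall, foyer, office, cellar, gym, patio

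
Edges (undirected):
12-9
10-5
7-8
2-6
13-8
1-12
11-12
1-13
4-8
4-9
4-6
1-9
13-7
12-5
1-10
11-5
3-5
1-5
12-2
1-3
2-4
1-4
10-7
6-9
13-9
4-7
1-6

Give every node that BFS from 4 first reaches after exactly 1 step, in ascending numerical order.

1, 2, 6, 7, 8, 9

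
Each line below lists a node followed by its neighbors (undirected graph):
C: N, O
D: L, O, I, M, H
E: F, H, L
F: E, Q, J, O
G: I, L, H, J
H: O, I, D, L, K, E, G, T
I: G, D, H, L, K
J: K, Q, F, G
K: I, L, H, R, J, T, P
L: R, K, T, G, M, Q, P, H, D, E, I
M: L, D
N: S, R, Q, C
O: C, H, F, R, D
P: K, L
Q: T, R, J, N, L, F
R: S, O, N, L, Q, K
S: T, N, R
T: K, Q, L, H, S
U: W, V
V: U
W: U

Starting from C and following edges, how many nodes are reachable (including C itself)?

18

BFS from C visits: C, N, O, S, R, Q, H, F, D, T, L, K, J, I, E, G, M, P
Reachable nodes: 18 of 21 total.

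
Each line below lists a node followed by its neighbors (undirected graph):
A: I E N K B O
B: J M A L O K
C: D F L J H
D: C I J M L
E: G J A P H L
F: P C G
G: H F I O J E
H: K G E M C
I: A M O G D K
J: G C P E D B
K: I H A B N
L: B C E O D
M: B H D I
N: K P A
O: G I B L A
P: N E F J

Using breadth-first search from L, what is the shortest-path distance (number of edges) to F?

Level 0: L
Level 1: B, C, D, E, O
Level 2: A, F, G, H, I, J, K, M, P
Level 3: N
F first appears at level 2.

2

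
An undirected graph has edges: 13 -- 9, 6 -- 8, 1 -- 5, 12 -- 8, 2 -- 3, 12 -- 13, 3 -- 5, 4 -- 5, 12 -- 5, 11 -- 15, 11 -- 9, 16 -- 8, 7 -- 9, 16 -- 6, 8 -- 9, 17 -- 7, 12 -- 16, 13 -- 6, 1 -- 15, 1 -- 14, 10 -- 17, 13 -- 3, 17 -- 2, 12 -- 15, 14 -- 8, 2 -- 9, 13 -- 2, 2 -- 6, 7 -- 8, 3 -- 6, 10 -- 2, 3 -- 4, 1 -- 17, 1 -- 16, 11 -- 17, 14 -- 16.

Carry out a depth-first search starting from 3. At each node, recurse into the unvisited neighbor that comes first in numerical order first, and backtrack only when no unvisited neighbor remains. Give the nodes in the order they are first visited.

Visit 3
3 → 2
2 → 6
6 → 8
8 → 7
7 → 9
9 → 11
11 → 15
15 → 1
1 → 5
5 → 4
5 → 12
12 → 13
12 → 16
16 → 14
1 → 17
17 → 10

3 -> 2 -> 6 -> 8 -> 7 -> 9 -> 11 -> 15 -> 1 -> 5 -> 4 -> 12 -> 13 -> 16 -> 14 -> 17 -> 10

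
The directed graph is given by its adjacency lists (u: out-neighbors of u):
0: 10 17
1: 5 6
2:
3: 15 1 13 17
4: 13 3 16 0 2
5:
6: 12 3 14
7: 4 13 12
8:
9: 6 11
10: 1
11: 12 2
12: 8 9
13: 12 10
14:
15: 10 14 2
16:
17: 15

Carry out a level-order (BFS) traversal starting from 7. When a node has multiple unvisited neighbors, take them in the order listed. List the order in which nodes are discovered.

7, 4, 13, 12, 3, 16, 0, 2, 10, 8, 9, 15, 1, 17, 6, 11, 14, 5

Visit 7; enqueue 4, 13, 12 → queue [4, 13, 12]
Visit 4; enqueue 3, 16, 0, 2 → queue [13, 12, 3, 16, 0, 2]
Visit 13; enqueue 10 → queue [12, 3, 16, 0, 2, 10]
Visit 12; enqueue 8, 9 → queue [3, 16, 0, 2, 10, 8, 9]
Visit 3; enqueue 15, 1, 17 → queue [16, 0, 2, 10, 8, 9, 15, 1, 17]
Visit 16 → queue [0, 2, 10, 8, 9, 15, 1, 17]
Visit 0 → queue [2, 10, 8, 9, 15, 1, 17]
Visit 2 → queue [10, 8, 9, 15, 1, 17]
Visit 10 → queue [8, 9, 15, 1, 17]
Visit 8 → queue [9, 15, 1, 17]
Visit 9; enqueue 6, 11 → queue [15, 1, 17, 6, 11]
Visit 15; enqueue 14 → queue [1, 17, 6, 11, 14]
Visit 1; enqueue 5 → queue [17, 6, 11, 14, 5]
Visit 17 → queue [6, 11, 14, 5]
Visit 6 → queue [11, 14, 5]
Visit 11 → queue [14, 5]
Visit 14 → queue [5]
Visit 5 → queue []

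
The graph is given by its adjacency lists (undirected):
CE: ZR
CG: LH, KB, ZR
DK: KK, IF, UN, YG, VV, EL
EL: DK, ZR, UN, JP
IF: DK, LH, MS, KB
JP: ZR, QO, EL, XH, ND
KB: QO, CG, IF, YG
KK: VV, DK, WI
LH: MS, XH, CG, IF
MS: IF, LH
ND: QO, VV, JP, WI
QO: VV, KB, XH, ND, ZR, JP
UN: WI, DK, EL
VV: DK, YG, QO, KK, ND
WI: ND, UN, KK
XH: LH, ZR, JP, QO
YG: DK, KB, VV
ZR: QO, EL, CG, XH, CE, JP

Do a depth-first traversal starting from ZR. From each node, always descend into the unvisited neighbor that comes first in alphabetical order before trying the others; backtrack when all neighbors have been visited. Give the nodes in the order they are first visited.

ZR, CE, CG, KB, IF, DK, EL, JP, ND, QO, VV, KK, WI, UN, YG, XH, LH, MS

Visit ZR
ZR → CE
ZR → CG
CG → KB
KB → IF
IF → DK
DK → EL
EL → JP
JP → ND
ND → QO
QO → VV
VV → KK
KK → WI
WI → UN
VV → YG
QO → XH
XH → LH
LH → MS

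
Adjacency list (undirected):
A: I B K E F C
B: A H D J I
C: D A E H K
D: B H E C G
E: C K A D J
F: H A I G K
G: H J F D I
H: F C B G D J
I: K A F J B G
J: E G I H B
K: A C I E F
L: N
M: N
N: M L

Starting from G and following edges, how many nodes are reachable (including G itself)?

11

BFS from G visits: G, H, J, F, D, I, C, B, E, A, K
Reachable nodes: 11 of 14 total.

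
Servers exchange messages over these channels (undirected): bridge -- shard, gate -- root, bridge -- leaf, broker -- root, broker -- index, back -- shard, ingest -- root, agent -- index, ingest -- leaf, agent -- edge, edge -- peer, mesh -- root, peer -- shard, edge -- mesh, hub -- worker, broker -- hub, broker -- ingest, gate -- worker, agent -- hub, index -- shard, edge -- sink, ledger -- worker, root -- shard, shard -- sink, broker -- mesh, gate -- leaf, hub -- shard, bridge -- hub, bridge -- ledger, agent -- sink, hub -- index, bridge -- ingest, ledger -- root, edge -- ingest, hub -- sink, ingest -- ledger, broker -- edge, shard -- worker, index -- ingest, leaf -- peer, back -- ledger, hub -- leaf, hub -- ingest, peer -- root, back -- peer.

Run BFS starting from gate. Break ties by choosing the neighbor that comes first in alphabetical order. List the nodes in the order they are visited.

gate, leaf, root, worker, bridge, hub, ingest, peer, broker, ledger, mesh, shard, agent, index, sink, edge, back

Visit gate; enqueue leaf, root, worker → queue [leaf, root, worker]
Visit leaf; enqueue bridge, hub, ingest, peer → queue [root, worker, bridge, hub, ingest, peer]
Visit root; enqueue broker, ledger, mesh, shard → queue [worker, bridge, hub, ingest, peer, broker, ledger, mesh, shard]
Visit worker → queue [bridge, hub, ingest, peer, broker, ledger, mesh, shard]
Visit bridge → queue [hub, ingest, peer, broker, ledger, mesh, shard]
Visit hub; enqueue agent, index, sink → queue [ingest, peer, broker, ledger, mesh, shard, agent, index, sink]
Visit ingest; enqueue edge → queue [peer, broker, ledger, mesh, shard, agent, index, sink, edge]
Visit peer; enqueue back → queue [broker, ledger, mesh, shard, agent, index, sink, edge, back]
Visit broker → queue [ledger, mesh, shard, agent, index, sink, edge, back]
Visit ledger → queue [mesh, shard, agent, index, sink, edge, back]
Visit mesh → queue [shard, agent, index, sink, edge, back]
Visit shard → queue [agent, index, sink, edge, back]
Visit agent → queue [index, sink, edge, back]
Visit index → queue [sink, edge, back]
Visit sink → queue [edge, back]
Visit edge → queue [back]
Visit back → queue []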